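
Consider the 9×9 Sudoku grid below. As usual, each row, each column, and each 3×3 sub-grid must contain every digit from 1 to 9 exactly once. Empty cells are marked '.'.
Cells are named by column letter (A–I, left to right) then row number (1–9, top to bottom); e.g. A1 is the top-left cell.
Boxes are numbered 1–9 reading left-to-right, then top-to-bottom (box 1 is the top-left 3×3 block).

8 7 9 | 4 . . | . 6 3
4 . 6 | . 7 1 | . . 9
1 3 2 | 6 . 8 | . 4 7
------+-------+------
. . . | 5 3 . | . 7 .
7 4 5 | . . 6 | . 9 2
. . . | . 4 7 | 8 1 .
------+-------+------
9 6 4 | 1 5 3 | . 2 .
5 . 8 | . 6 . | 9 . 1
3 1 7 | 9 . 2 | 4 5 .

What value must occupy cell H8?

Row 8 already contains {1, 5, 6, 8, 9}.
Column H already contains {1, 2, 4, 5, 6, 7, 9}.
Its 3×3 block (box 9) already contains {1, 2, 4, 5, 9}.
The only value from 1–9 not eliminated is 3, so H8 = 3.

3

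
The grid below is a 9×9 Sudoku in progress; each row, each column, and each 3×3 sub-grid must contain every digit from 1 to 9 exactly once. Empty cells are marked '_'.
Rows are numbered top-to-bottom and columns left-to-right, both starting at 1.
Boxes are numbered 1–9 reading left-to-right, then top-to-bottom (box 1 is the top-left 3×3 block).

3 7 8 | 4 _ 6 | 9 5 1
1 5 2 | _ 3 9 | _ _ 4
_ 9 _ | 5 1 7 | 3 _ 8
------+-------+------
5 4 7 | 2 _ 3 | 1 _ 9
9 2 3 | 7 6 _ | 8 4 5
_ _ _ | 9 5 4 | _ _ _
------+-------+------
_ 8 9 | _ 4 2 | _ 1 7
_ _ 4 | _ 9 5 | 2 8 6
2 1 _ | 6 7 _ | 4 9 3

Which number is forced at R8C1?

7

Row 8 already contains {2, 4, 5, 6, 8, 9}.
Column 1 already contains {1, 2, 3, 5, 9}.
Its 3×3 block (box 7) already contains {1, 2, 4, 8, 9}.
The only value from 1–9 not eliminated is 7, so R8C1 = 7.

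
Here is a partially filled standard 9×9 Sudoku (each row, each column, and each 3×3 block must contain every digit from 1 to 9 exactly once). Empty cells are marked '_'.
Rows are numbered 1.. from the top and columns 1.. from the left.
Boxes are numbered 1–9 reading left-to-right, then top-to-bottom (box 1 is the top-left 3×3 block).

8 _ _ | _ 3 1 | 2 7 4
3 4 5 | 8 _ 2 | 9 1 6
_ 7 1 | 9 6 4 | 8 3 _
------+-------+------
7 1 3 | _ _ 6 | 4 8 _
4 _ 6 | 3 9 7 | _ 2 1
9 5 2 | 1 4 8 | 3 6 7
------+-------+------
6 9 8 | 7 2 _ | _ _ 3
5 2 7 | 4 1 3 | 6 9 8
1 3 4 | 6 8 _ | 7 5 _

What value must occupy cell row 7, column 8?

Row 7 already contains {2, 3, 6, 7, 8, 9}.
Column 8 already contains {1, 2, 3, 5, 6, 7, 8, 9}.
Its 3×3 block (box 9) already contains {3, 5, 6, 7, 8, 9}.
The only value from 1–9 not eliminated is 4, so row 7, column 8 = 4.

4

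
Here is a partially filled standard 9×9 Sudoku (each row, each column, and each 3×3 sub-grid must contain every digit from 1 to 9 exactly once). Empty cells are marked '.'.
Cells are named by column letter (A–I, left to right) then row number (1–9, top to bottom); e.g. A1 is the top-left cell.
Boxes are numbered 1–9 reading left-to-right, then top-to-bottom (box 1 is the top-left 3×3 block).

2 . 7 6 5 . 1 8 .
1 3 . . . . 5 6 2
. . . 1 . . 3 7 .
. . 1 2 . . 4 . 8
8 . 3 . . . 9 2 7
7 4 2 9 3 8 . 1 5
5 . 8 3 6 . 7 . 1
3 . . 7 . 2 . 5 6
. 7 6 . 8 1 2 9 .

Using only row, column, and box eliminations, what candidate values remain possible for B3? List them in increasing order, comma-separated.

Row 3 already contains {1, 3, 7}.
Column B already contains {3, 4, 7}.
Its 3×3 block (box 1) already contains {1, 2, 3, 7}.
Removing those from 1–9 leaves {5, 6, 8, 9} as the candidates for B3.

5,6,8,9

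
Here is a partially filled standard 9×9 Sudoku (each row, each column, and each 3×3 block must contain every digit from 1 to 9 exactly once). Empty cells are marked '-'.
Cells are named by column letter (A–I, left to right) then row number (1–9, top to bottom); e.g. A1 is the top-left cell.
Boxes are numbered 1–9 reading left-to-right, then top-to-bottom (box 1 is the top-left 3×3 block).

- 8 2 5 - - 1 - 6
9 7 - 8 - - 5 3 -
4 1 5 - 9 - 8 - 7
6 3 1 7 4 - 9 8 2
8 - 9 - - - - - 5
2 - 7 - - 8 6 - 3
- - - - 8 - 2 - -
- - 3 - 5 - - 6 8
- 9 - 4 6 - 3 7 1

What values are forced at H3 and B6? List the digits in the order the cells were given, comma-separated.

2,5

For H3:
  Row 3 already contains {1, 4, 5, 7, 8, 9}.
  Column H already contains {3, 6, 7, 8}.
  Its 3×3 block (box 3) already contains {1, 3, 5, 6, 7, 8}.
  The only value from 1–9 not eliminated is 2, so H3 = 2.
For B6:
  Consider where 5 can go in row 6.
  D6 is out (column D already has a 5).
  E6 is out (column E already has a 5).
  H6 is out (box 6 already has a 5).
  So the only cell in row 6 that can hold 5 is B6.
  So B6 = 5.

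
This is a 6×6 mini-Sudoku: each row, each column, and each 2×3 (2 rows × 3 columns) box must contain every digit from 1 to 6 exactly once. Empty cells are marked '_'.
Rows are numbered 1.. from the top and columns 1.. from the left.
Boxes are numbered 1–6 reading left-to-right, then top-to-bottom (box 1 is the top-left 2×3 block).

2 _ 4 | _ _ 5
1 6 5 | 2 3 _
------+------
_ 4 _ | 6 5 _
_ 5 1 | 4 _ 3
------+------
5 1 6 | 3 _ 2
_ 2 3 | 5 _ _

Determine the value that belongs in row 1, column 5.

Cell row 1, column 5 itself could take any of {1, 6} by direct elimination.
Consider where 6 can go in box 2.
row 1, column 4 is out (column 4 already has a 6).
row 2, column 6 is out (row 2 already has a 6).
So the only cell in box 2 that can hold 6 is row 1, column 5.
Therefore row 1, column 5 = 6.

6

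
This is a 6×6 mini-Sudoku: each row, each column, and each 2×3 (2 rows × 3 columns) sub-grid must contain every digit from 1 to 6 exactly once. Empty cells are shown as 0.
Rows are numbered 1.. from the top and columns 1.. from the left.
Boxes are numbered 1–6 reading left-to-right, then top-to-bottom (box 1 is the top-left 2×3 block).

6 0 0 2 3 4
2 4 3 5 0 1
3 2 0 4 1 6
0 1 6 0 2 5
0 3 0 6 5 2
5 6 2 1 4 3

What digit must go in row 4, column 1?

Row 4 already contains {1, 2, 5, 6}.
Column 1 already contains {2, 3, 5, 6}.
Its 2×3 block (box 3) already contains {1, 2, 3, 6}.
The only value from 1–6 not eliminated is 4, so row 4, column 1 = 4.

4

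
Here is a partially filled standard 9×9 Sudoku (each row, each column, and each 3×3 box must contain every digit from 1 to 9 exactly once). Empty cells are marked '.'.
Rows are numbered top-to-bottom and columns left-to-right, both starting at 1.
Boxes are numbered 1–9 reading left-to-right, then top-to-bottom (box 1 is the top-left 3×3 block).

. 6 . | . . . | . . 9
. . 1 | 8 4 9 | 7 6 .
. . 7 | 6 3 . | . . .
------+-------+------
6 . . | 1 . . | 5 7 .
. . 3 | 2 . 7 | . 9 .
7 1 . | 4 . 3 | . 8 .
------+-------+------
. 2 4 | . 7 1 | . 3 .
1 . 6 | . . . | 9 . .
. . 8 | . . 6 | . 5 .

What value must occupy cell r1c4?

Cell r1c4 itself could take any of {5, 7} by direct elimination.
Consider where 7 can go in row 1.
r1c1 is out (column 1 already has a 7). r1c3 is out (column 3 already has a 7). r1c5 is out (column 5 already has a 7). r1c6 is out (column 6 already has a 7). The remaining empty cells in row 1 are similarly blocked.
So the only cell in row 1 that can hold 7 is r1c4.
Therefore r1c4 = 7.

7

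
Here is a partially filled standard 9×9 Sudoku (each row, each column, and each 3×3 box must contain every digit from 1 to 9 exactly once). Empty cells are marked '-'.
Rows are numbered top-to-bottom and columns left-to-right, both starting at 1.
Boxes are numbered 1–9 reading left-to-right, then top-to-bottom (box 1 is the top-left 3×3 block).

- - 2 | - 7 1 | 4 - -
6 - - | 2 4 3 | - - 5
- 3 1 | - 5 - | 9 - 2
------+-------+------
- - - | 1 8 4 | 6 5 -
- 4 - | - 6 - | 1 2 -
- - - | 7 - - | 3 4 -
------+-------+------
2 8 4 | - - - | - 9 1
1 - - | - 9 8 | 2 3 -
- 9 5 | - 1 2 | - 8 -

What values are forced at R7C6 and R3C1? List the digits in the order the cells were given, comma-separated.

7,4

For R7C6:
  Consider where 7 can go in box 8.
  R7C4 is out (column 4 already has a 7).
  R7C5 is out (column 5 already has a 7).
  R8C4 is out (column 4 already has a 7).
  R9C4 is out (column 4 already has a 7).
  So the only cell in box 8 that can hold 7 is R7C6.
  So R7C6 = 7.
For R3C1:
  Consider where 4 can go in row 3.
  R3C4 is out (box 2 already has a 4).
  R3C6 is out (column 6 already has a 4).
  R3C8 is out (column 8 already has a 4).
  So the only cell in row 3 that can hold 4 is R3C1.
  So R3C1 = 4.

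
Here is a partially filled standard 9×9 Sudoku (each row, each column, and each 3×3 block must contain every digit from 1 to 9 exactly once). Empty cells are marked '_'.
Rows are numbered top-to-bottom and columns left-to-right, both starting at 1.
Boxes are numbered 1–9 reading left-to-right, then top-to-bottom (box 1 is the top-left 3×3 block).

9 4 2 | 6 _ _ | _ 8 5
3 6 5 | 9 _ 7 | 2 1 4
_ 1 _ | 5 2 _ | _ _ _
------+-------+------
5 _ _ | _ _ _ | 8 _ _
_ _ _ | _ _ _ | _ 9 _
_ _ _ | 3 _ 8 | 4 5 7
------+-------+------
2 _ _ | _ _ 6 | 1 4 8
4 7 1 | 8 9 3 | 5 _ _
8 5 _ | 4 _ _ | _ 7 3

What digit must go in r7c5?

Cell r7c5 itself could take any of {5, 7} by direct elimination.
Consider where 5 can go in row 7.
r7c2 is out (column 2 already has a 5).
r7c3 is out (column 3 already has a 5).
r7c4 is out (column 4 already has a 5).
So the only cell in row 7 that can hold 5 is r7c5.
Therefore r7c5 = 5.

5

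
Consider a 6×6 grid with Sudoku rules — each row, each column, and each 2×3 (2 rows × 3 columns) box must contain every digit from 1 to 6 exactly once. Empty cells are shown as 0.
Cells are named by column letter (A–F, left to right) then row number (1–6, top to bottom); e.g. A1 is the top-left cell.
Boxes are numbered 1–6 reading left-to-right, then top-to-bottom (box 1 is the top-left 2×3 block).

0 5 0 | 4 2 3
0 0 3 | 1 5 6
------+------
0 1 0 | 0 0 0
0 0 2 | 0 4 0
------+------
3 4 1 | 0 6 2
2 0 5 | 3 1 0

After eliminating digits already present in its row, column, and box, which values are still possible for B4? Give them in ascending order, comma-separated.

3,6

Row 4 already contains {2, 4}.
Column B already contains {1, 4, 5}.
Its 2×3 block (box 3) already contains {1, 2}.
Removing those from 1–6 leaves {3, 6} as the candidates for B4.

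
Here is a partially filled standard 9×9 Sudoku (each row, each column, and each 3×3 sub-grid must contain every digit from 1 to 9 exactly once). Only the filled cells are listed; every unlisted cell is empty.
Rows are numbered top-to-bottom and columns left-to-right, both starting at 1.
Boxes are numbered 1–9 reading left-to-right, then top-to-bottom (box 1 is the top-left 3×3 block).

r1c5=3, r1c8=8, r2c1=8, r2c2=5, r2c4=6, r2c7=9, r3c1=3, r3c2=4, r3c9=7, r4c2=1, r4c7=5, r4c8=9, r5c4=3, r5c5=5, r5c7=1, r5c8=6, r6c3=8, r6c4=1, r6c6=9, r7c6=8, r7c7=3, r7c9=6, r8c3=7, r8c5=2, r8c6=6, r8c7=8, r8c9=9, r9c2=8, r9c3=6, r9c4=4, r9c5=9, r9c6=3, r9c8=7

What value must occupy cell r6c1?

Cell r6c1 itself could take any of {2, 4, 5, 6, 7} by direct elimination.
Consider where 5 can go in row 6.
r6c2 is out (column 2 already has a 5).
r6c5 is out (column 5 already has a 5).
r6c7 is out (column 7 already has a 5).
r6c8 is out (box 6 already has a 5).
r6c9 is out (box 6 already has a 5).
So the only cell in row 6 that can hold 5 is r6c1.
Therefore r6c1 = 5.

5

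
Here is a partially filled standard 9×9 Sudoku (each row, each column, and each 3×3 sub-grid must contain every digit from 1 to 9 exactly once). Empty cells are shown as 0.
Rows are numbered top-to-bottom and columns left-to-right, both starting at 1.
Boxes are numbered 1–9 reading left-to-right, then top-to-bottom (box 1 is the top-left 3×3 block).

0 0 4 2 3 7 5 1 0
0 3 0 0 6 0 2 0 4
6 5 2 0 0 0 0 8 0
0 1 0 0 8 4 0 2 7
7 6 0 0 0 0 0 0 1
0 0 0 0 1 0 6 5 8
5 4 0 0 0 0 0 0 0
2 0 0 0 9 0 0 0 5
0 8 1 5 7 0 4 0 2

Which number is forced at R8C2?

Row 8 already contains {2, 5, 9}.
Column 2 already contains {1, 3, 4, 5, 6, 8}.
Its 3×3 block (box 7) already contains {1, 2, 4, 5, 8}.
The only value from 1–9 not eliminated is 7, so R8C2 = 7.

7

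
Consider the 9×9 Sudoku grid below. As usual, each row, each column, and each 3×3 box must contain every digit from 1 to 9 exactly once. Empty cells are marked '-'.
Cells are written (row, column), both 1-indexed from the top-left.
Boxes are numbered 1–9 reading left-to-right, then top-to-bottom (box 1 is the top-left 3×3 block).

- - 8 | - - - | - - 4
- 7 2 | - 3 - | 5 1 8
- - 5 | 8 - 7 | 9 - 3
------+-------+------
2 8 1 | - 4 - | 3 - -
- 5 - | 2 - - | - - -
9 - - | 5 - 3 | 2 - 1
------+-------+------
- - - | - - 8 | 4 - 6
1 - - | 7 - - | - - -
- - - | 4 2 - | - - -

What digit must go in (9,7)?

Cell (9,7) itself could take any of {1, 7, 8} by direct elimination.
Consider where 1 can go in box 9.
(7,8) is out (column 8 already has a 1). (8,7) is out (row 8 already has a 1). (8,8) is out (row 8 already has a 1). (8,9) is out (row 8 already has a 1). The remaining empty cells in box 9 are similarly blocked.
So the only cell in box 9 that can hold 1 is (9,7).
Therefore (9,7) = 1.

1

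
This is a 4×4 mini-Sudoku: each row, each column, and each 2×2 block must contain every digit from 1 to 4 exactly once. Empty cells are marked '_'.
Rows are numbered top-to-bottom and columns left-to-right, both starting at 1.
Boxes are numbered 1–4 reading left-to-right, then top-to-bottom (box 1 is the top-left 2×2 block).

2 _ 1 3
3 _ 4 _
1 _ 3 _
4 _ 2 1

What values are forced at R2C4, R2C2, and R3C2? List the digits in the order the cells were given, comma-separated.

2,1,2

For R2C4:
  Row 2 already contains {3, 4}.
  Column 4 already contains {1, 3}.
  Its 2×2 block (box 2) already contains {1, 3, 4}.
  The only value from 1–4 not eliminated is 2, so R2C4 = 2.
For R2C2:
  Row 2 already contains {3, 4}.
  Column 2 already contains {}.
  Its 2×2 block (box 1) already contains {2, 3}.
  The only value from 1–4 not eliminated is 1, so R2C2 = 1.
For R3C2:
  Row 3 already contains {1, 3}.
  Column 2 already contains {}.
  Its 2×2 block (box 3) already contains {1, 4}.
  The only value from 1–4 not eliminated is 2, so R3C2 = 2.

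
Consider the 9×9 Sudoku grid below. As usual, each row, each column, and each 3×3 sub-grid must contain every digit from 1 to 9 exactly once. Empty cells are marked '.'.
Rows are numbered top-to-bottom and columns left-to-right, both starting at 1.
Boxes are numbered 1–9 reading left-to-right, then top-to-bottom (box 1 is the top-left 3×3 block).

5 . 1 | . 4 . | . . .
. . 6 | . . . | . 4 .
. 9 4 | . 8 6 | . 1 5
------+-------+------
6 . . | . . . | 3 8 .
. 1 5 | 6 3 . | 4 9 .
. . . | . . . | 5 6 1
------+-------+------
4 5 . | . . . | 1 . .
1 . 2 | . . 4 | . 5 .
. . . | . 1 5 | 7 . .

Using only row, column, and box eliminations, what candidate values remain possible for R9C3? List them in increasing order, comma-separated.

3,8,9

Row 9 already contains {1, 5, 7}.
Column 3 already contains {1, 2, 4, 5, 6}.
Its 3×3 block (box 7) already contains {1, 2, 4, 5}.
Removing those from 1–9 leaves {3, 8, 9} as the candidates for R9C3.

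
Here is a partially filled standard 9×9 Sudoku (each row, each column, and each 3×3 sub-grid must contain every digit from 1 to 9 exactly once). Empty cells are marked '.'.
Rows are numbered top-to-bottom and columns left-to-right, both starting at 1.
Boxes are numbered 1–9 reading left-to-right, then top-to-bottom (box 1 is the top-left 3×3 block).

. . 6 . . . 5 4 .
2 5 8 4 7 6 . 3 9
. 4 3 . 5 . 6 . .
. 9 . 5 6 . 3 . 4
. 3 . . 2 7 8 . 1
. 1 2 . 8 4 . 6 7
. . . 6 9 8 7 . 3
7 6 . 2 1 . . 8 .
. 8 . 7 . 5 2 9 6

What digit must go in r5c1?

6

Cell r5c1 itself could take any of {4, 5, 6} by direct elimination.
Consider where 6 can go in row 5.
r5c3 is out (column 3 already has a 6).
r5c4 is out (column 4 already has a 6).
r5c8 is out (column 8 already has a 6).
So the only cell in row 5 that can hold 6 is r5c1.
Therefore r5c1 = 6.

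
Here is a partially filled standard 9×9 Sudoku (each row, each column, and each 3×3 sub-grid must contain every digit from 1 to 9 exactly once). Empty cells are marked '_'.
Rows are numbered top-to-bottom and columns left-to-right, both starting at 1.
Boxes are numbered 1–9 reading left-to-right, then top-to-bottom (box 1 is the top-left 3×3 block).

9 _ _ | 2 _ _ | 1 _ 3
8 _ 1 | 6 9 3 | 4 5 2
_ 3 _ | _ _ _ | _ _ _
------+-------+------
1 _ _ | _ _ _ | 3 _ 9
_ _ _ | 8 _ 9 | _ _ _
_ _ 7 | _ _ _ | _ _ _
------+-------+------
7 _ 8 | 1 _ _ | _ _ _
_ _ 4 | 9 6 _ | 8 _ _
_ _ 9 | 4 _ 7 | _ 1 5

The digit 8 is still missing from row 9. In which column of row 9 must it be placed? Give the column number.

Consider where 8 can go in row 9.
r9c1 is out (column 1 already has a 8).
r9c2 is out (box 7 already has a 8).
r9c7 is out (column 7 already has a 8).
So the only cell in row 9 that can hold 8 is r9c5.
That is column 5.

5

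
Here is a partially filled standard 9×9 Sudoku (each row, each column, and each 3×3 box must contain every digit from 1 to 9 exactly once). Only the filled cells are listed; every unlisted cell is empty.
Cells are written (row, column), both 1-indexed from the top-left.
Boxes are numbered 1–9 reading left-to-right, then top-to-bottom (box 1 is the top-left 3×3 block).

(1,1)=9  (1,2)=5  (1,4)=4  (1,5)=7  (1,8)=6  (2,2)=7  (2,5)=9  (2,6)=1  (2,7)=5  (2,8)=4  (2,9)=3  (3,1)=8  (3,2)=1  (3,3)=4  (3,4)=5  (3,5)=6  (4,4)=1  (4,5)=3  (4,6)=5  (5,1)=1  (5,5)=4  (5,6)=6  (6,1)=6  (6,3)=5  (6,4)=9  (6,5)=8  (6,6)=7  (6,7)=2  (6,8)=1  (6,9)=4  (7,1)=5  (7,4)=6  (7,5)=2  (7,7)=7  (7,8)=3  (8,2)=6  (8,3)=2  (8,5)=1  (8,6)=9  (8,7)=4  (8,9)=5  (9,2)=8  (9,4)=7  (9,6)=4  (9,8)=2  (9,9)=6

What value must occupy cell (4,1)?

Cell (4,1) itself could take any of {2, 4, 7} by direct elimination.
Consider where 4 can go in column 1.
(2,1) is out (row 2 already has a 4).
(8,1) is out (row 8 already has a 4).
(9,1) is out (row 9 already has a 4).
So the only cell in column 1 that can hold 4 is (4,1).
Therefore (4,1) = 4.

4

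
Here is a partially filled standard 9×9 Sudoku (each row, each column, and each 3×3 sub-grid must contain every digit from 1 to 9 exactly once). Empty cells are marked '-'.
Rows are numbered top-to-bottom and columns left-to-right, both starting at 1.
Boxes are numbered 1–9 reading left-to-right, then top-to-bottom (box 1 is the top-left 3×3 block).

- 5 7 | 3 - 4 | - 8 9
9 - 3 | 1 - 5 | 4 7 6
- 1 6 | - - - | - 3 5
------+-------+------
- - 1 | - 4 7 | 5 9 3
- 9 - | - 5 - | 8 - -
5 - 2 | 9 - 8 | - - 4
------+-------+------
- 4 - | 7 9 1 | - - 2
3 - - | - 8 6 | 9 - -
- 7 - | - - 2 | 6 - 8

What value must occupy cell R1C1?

Row 1 already contains {3, 4, 5, 7, 8, 9}.
Column 1 already contains {3, 5, 9}.
Its 3×3 block (box 1) already contains {1, 3, 5, 6, 7, 9}.
The only value from 1–9 not eliminated is 2, so R1C1 = 2.

2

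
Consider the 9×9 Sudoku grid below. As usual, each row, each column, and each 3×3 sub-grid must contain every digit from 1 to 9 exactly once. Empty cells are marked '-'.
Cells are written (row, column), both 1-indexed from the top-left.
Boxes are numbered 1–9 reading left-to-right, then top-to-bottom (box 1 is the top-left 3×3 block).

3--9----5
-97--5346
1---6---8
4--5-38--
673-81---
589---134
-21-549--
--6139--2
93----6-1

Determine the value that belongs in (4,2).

Row 4 already contains {3, 4, 5, 8}.
Column 2 already contains {2, 3, 7, 8, 9}.
Its 3×3 block (box 4) already contains {3, 4, 5, 6, 7, 8, 9}.
The only value from 1–9 not eliminated is 1, so (4,2) = 1.

1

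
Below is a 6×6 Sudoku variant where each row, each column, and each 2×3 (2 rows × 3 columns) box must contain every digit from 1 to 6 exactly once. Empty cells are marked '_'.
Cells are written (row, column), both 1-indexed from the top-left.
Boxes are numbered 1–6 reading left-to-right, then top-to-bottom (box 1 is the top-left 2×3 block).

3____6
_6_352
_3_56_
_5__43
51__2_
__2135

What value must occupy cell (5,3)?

3

Cell (5,3) itself could take any of {3, 4, 6} by direct elimination.
Consider where 3 can go in row 5.
(5,4) is out (column 4 already has a 3).
(5,6) is out (column 6 already has a 3).
So the only cell in row 5 that can hold 3 is (5,3).
Therefore (5,3) = 3.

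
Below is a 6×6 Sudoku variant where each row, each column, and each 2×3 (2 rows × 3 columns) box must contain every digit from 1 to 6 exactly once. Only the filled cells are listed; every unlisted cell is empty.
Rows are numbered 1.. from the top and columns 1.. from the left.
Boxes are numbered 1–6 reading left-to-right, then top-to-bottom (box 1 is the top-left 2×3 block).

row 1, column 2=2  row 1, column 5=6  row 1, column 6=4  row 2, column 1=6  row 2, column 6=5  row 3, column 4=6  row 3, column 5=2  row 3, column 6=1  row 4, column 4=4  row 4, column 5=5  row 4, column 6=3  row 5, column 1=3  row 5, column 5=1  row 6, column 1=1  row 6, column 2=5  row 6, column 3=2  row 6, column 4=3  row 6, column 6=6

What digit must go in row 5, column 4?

5

Cell row 5, column 4 itself could take any of {2, 5} by direct elimination.
Consider where 5 can go in box 6.
row 5, column 6 is out (column 6 already has a 5).
row 6, column 5 is out (row 6 already has a 5).
So the only cell in box 6 that can hold 5 is row 5, column 4.
Therefore row 5, column 4 = 5.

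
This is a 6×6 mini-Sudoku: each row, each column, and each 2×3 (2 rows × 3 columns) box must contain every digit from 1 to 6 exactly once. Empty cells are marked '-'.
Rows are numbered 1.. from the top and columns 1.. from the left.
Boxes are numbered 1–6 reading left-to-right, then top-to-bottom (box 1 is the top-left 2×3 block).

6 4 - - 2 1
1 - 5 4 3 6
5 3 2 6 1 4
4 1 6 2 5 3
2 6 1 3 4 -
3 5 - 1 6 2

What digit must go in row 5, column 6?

Row 5 already contains {1, 2, 3, 4, 6}.
Column 6 already contains {1, 2, 3, 4, 6}.
Its 2×3 block (box 6) already contains {1, 2, 3, 4, 6}.
The only value from 1–6 not eliminated is 5, so row 5, column 6 = 5.

5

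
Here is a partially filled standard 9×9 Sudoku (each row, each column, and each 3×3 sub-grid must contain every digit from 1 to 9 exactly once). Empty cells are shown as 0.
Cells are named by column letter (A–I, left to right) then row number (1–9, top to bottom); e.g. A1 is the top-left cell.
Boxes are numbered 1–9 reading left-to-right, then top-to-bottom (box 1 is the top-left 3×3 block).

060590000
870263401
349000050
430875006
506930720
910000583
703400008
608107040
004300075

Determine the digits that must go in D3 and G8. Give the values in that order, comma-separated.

7,3

For D3:
  Row 3 already contains {3, 4, 5, 9}.
  Column D already contains {1, 2, 3, 4, 5, 8, 9}.
  Its 3×3 block (box 2) already contains {2, 3, 5, 6, 9}.
  The only value from 1–9 not eliminated is 7, so D3 = 7.
For G8:
  Consider where 3 can go in box 9.
  G7 is out (row 7 already has a 3).
  H7 is out (row 7 already has a 3).
  I8 is out (column I already has a 3).
  G9 is out (row 9 already has a 3).
  So the only cell in box 9 that can hold 3 is G8.
  So G8 = 3.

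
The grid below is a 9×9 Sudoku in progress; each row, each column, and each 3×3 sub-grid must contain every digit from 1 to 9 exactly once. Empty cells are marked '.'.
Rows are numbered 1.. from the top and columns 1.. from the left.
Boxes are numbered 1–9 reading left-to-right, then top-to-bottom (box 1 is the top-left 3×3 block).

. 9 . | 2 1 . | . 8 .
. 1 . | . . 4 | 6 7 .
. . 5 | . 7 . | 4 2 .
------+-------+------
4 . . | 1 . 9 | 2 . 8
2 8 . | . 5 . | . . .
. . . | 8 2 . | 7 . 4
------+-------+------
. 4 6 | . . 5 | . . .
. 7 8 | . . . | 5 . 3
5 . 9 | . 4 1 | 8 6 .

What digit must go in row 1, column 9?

Row 1 already contains {1, 2, 8, 9}.
Column 9 already contains {3, 4, 8}.
Its 3×3 block (box 3) already contains {2, 4, 6, 7, 8}.
The only value from 1–9 not eliminated is 5, so row 1, column 9 = 5.

5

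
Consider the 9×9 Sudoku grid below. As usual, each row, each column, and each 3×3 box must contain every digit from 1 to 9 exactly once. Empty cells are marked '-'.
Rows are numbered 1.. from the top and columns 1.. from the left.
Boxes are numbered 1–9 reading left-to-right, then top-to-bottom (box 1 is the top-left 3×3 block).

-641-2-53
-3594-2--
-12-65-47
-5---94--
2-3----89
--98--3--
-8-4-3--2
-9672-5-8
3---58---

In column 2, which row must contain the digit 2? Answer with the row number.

Consider where 2 can go in column 2.
row 5, column 2 is out (row 5 already has a 2).
row 6, column 2 is out (box 4 already has a 2).
So the only cell in column 2 that can hold 2 is row 9, column 2.
That is row 9.

9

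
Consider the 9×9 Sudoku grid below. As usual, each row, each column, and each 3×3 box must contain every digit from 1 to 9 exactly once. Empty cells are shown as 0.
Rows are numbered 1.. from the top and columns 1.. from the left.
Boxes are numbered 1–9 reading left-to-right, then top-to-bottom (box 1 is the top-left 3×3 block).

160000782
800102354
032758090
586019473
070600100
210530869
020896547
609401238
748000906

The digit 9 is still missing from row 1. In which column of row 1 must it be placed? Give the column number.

Consider where 9 can go in row 1.
row 1, column 3 is out (column 3 already has a 9).
row 1, column 5 is out (column 5 already has a 9).
row 1, column 6 is out (column 6 already has a 9).
So the only cell in row 1 that can hold 9 is row 1, column 4.
That is column 4.

4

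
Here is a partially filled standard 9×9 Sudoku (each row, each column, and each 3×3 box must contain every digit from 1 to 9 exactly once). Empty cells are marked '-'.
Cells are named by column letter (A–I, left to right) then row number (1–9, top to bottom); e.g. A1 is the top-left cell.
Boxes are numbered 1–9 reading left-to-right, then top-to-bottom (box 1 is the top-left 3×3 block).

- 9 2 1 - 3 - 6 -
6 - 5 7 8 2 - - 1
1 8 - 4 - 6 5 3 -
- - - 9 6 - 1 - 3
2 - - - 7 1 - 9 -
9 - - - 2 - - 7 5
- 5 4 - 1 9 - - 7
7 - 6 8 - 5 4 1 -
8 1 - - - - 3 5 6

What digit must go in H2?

4

Row 2 already contains {1, 2, 5, 6, 7, 8}.
Column H already contains {1, 3, 5, 6, 7, 9}.
Its 3×3 block (box 3) already contains {1, 3, 5, 6}.
The only value from 1–9 not eliminated is 4, so H2 = 4.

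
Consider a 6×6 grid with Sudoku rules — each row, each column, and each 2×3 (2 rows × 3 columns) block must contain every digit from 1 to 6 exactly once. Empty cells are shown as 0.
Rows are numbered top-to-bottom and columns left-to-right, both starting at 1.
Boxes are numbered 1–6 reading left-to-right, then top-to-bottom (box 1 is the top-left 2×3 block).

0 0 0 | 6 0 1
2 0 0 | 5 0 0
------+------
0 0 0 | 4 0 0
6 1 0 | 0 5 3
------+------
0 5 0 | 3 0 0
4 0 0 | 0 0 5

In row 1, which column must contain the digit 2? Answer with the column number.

Consider where 2 can go in row 1.
R1C1 is out (column 1 already has a 2).
R1C2 is out (box 1 already has a 2).
R1C3 is out (box 1 already has a 2).
So the only cell in row 1 that can hold 2 is R1C5.
That is column 5.

5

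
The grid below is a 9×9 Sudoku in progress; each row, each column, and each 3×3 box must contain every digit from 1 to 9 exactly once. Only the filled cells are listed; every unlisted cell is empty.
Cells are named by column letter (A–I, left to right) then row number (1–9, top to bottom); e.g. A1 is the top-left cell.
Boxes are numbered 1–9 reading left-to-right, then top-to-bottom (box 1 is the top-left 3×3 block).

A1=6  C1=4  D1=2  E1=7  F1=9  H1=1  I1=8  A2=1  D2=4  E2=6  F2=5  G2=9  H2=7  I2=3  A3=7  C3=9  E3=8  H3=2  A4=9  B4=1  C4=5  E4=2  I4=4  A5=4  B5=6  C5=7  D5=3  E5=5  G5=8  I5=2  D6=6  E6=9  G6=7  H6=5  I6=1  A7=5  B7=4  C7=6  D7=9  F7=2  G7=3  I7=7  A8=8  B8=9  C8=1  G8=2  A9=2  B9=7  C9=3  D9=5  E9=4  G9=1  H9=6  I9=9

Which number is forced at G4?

Row 4 already contains {1, 2, 4, 5, 9}.
Column G already contains {1, 2, 3, 7, 8, 9}.
Its 3×3 block (box 6) already contains {1, 2, 4, 5, 7, 8}.
The only value from 1–9 not eliminated is 6, so G4 = 6.

6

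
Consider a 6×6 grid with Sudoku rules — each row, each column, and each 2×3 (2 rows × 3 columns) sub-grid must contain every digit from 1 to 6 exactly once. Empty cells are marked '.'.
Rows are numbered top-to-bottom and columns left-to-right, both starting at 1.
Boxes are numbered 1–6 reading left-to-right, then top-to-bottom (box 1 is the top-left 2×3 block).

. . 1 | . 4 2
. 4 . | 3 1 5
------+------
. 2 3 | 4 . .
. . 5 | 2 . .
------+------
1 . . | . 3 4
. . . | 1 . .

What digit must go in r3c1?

Row 3 already contains {2, 3, 4}.
Column 1 already contains {1}.
Its 2×3 block (box 3) already contains {2, 3, 5}.
The only value from 1–6 not eliminated is 6, so r3c1 = 6.

6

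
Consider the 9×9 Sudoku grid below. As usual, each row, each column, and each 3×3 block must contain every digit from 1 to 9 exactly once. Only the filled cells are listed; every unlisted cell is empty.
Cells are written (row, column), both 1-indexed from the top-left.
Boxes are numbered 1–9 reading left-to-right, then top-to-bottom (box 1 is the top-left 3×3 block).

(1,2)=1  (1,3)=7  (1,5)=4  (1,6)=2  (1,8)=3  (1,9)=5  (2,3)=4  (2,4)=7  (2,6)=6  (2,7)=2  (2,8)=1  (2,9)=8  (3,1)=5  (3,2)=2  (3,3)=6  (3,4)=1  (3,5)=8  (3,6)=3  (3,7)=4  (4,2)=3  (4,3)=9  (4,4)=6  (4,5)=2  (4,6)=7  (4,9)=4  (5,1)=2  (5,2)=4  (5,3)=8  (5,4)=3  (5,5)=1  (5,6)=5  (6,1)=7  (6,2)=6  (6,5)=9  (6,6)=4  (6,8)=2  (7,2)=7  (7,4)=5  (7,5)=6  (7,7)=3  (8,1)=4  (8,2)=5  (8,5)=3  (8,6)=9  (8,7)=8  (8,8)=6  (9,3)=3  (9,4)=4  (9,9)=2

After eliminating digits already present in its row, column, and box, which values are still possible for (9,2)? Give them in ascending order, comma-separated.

Row 9 already contains {2, 3, 4}.
Column 2 already contains {1, 2, 3, 4, 5, 6, 7}.
Its 3×3 block (box 7) already contains {3, 4, 5, 7}.
Removing those from 1–9 leaves {8, 9} as the candidates for (9,2).

8,9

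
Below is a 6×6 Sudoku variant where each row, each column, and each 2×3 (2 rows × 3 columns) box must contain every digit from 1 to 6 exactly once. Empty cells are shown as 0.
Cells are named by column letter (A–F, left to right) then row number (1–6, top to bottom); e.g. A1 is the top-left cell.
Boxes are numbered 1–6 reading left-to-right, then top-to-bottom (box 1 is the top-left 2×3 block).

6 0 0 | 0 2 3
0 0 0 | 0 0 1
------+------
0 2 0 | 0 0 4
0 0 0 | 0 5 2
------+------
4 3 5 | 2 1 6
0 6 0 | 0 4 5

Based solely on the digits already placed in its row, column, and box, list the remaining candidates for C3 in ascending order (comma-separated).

Row 3 already contains {2, 4}.
Column C already contains {5}.
Its 2×3 block (box 3) already contains {2}.
Removing those from 1–6 leaves {1, 3, 6} as the candidates for C3.

1,3,6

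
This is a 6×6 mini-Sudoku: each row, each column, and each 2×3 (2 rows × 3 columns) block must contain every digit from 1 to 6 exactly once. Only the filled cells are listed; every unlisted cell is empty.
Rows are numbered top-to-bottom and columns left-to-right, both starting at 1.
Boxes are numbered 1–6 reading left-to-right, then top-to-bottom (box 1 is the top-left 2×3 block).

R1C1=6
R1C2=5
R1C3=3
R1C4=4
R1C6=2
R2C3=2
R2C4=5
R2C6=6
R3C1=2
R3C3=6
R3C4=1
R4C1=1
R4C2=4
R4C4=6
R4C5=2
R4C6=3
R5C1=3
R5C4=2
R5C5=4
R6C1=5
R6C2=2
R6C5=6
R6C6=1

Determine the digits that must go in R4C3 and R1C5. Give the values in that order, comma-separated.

5,1

For R4C3:
  Row 4 already contains {1, 2, 3, 4, 6}.
  Column 3 already contains {2, 3, 6}.
  Its 2×3 block (box 3) already contains {1, 2, 4, 6}.
  The only value from 1–6 not eliminated is 5, so R4C3 = 5.
For R1C5:
  Row 1 already contains {2, 3, 4, 5, 6}.
  Column 5 already contains {2, 4, 6}.
  Its 2×3 block (box 2) already contains {2, 4, 5, 6}.
  The only value from 1–6 not eliminated is 1, so R1C5 = 1.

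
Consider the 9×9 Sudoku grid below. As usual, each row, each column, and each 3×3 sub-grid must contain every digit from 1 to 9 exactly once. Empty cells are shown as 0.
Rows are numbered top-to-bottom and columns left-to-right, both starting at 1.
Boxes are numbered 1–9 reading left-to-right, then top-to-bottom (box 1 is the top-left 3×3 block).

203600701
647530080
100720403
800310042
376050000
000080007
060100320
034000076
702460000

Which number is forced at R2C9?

Row 2 already contains {3, 4, 5, 6, 7, 8}.
Column 9 already contains {1, 2, 3, 6, 7}.
Its 3×3 block (box 3) already contains {1, 3, 4, 7, 8}.
The only value from 1–9 not eliminated is 9, so R2C9 = 9.

9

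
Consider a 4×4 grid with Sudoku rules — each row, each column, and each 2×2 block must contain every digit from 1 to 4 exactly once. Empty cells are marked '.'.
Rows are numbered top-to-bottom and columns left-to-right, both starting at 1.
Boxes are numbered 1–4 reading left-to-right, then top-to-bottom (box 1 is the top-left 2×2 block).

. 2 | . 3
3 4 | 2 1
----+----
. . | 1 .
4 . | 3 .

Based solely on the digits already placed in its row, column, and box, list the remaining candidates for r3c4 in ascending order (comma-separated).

Row 3 already contains {1}.
Column 4 already contains {1, 3}.
Its 2×2 block (box 4) already contains {1, 3}.
Removing those from 1–4 leaves {2, 4} as the candidates for r3c4.

2,4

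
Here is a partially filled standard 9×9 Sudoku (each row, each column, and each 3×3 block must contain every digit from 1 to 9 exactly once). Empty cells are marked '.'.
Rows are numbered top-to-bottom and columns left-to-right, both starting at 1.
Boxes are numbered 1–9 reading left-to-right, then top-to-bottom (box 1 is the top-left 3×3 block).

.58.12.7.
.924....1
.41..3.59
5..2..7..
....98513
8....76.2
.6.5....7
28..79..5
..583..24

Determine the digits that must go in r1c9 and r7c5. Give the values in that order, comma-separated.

6,2

For r1c9:
  Row 1 already contains {1, 2, 5, 7, 8}.
  Column 9 already contains {1, 2, 3, 4, 5, 7, 9}.
  Its 3×3 block (box 3) already contains {1, 5, 7, 9}.
  The only value from 1–9 not eliminated is 6, so r1c9 = 6.
For r7c5:
  Consider where 2 can go in row 7.
  r7c1 is out (column 1 already has a 2).
  r7c3 is out (column 3 already has a 2).
  r7c6 is out (column 6 already has a 2).
  r7c7 is out (box 9 already has a 2).
  r7c8 is out (column 8 already has a 2).
  So the only cell in row 7 that can hold 2 is r7c5.
  So r7c5 = 2.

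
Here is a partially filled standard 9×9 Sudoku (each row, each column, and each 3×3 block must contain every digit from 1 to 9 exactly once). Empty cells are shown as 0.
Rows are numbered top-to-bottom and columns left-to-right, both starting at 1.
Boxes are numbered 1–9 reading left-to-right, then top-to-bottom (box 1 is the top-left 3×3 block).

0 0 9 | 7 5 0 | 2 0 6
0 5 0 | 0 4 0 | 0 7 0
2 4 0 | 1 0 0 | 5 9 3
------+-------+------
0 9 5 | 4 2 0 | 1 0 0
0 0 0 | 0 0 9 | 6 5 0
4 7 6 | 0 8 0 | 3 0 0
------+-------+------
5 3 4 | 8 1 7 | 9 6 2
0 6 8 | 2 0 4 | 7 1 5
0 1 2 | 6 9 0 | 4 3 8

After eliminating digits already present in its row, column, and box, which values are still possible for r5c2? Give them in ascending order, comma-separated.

2,8

Row 5 already contains {5, 6, 9}.
Column 2 already contains {1, 3, 4, 5, 6, 7, 9}.
Its 3×3 block (box 4) already contains {4, 5, 6, 7, 9}.
Removing those from 1–9 leaves {2, 8} as the candidates for r5c2.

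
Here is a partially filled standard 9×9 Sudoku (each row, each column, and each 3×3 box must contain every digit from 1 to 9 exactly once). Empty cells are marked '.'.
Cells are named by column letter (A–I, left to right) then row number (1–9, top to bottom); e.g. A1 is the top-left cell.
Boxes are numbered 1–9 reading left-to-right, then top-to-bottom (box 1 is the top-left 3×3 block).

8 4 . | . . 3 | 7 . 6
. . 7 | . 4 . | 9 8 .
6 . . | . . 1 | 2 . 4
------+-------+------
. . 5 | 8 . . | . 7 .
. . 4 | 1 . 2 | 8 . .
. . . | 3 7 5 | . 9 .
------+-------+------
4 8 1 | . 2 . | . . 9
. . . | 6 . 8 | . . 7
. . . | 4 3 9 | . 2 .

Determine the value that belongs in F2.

6

Row 2 already contains {4, 7, 8, 9}.
Column F already contains {1, 2, 3, 5, 8, 9}.
Its 3×3 block (box 2) already contains {1, 3, 4}.
The only value from 1–9 not eliminated is 6, so F2 = 6.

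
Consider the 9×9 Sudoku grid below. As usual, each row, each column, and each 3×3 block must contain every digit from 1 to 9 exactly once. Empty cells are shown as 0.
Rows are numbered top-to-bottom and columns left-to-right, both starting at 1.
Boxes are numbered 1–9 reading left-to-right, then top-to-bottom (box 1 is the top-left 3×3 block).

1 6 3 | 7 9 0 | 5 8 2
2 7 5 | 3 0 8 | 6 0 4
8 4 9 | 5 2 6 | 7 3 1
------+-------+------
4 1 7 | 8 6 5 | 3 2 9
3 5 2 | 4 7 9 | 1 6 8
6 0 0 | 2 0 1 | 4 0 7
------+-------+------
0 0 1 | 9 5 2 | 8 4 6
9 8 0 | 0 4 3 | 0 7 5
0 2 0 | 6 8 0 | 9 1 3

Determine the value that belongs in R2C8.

Row 2 already contains {2, 3, 4, 5, 6, 7, 8}.
Column 8 already contains {1, 2, 3, 4, 6, 7, 8}.
Its 3×3 block (box 3) already contains {1, 2, 3, 4, 5, 6, 7, 8}.
The only value from 1–9 not eliminated is 9, so R2C8 = 9.

9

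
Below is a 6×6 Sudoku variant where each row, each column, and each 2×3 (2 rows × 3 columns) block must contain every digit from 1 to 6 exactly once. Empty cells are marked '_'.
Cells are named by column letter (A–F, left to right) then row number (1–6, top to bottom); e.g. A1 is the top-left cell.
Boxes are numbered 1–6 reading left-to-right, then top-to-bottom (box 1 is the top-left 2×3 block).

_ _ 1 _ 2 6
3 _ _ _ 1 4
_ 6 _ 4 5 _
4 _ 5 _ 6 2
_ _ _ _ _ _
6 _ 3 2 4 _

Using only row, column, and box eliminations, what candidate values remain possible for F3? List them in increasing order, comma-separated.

Row 3 already contains {4, 5, 6}.
Column F already contains {2, 4, 6}.
Its 2×3 block (box 4) already contains {2, 4, 5, 6}.
Removing those from 1–6 leaves {1, 3} as the candidates for F3.

1,3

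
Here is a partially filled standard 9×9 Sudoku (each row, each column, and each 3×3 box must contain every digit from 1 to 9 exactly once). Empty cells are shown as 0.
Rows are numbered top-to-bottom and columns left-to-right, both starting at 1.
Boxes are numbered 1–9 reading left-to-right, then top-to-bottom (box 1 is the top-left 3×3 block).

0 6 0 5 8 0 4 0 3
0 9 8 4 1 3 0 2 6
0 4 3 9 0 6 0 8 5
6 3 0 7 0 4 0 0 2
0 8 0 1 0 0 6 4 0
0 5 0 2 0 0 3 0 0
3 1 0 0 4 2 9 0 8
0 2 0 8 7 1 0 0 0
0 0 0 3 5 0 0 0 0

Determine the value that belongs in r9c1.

8

Cell r9c1 itself could take any of {4, 7, 8, 9} by direct elimination.
Consider where 8 can go in column 1.
r1c1 is out (row 1 already has a 8). r2c1 is out (row 2 already has a 8). r3c1 is out (row 3 already has a 8). r5c1 is out (row 5 already has a 8). The remaining empty cells in column 1 are similarly blocked.
So the only cell in column 1 that can hold 8 is r9c1.
Therefore r9c1 = 8.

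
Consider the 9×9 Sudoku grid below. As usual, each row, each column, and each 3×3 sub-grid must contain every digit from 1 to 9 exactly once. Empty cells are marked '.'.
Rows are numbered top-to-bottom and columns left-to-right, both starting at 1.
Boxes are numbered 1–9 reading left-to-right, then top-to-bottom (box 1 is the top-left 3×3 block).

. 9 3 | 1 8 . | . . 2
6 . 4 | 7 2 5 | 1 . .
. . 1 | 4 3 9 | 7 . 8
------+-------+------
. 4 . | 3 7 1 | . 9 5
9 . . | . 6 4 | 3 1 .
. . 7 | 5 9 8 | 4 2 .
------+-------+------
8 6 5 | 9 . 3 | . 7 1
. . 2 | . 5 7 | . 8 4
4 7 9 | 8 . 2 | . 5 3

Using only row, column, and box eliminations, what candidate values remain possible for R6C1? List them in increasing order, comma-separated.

1,3

Row 6 already contains {2, 4, 5, 7, 8, 9}.
Column 1 already contains {4, 6, 8, 9}.
Its 3×3 block (box 4) already contains {4, 7, 9}.
Removing those from 1–9 leaves {1, 3} as the candidates for R6C1.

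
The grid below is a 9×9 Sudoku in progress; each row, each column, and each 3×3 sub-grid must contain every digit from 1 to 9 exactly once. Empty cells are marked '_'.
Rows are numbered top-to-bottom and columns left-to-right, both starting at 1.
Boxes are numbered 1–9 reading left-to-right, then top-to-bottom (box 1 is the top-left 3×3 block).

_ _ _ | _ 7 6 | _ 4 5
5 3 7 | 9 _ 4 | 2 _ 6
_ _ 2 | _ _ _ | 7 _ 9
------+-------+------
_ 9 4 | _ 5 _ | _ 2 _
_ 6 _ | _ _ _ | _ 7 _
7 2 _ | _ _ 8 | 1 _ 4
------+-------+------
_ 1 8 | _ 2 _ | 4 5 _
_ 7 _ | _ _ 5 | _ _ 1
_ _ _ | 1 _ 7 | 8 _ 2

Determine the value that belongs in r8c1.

2

Cell r8c1 itself could take any of {2, 3, 4, 6, 9} by direct elimination.
Consider where 2 can go in column 1.
r1c1 is out (box 1 already has a 2). r3c1 is out (row 3 already has a 2). r4c1 is out (row 4 already has a 2). r5c1 is out (box 4 already has a 2). The remaining empty cells in column 1 are similarly blocked.
So the only cell in column 1 that can hold 2 is r8c1.
Therefore r8c1 = 2.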